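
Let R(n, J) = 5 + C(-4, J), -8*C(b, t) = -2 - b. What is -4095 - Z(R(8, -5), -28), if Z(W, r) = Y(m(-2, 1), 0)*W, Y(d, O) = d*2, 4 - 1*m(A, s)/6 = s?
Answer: -4266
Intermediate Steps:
m(A, s) = 24 - 6*s
Y(d, O) = 2*d
C(b, t) = 1/4 + b/8 (C(b, t) = -(-2 - b)/8 = 1/4 + b/8)
R(n, J) = 19/4 (R(n, J) = 5 + (1/4 + (1/8)*(-4)) = 5 + (1/4 - 1/2) = 5 - 1/4 = 19/4)
Z(W, r) = 36*W (Z(W, r) = (2*(24 - 6*1))*W = (2*(24 - 6))*W = (2*18)*W = 36*W)
-4095 - Z(R(8, -5), -28) = -4095 - 36*19/4 = -4095 - 1*171 = -4095 - 171 = -4266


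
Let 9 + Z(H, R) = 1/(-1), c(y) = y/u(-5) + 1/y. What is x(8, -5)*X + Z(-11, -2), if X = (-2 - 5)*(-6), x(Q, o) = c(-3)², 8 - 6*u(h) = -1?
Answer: 656/3 ≈ 218.67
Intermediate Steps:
u(h) = 3/2 (u(h) = 4/3 - ⅙*(-1) = 4/3 + ⅙ = 3/2)
c(y) = 1/y + 2*y/3 (c(y) = y/(3/2) + 1/y = y*(⅔) + 1/y = 2*y/3 + 1/y = 1/y + 2*y/3)
Z(H, R) = -10 (Z(H, R) = -9 + 1/(-1) = -9 - 1 = -10)
x(Q, o) = 49/9 (x(Q, o) = (1/(-3) + (⅔)*(-3))² = (-⅓ - 2)² = (-7/3)² = 49/9)
X = 42 (X = -7*(-6) = 42)
x(8, -5)*X + Z(-11, -2) = (49/9)*42 - 10 = 686/3 - 10 = 656/3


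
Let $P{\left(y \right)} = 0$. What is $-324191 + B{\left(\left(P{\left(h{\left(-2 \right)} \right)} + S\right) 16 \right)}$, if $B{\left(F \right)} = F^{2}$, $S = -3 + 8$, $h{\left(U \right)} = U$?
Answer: $-317791$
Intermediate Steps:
$S = 5$
$-324191 + B{\left(\left(P{\left(h{\left(-2 \right)} \right)} + S\right) 16 \right)} = -324191 + \left(\left(0 + 5\right) 16\right)^{2} = -324191 + \left(5 \cdot 16\right)^{2} = -324191 + 80^{2} = -324191 + 6400 = -317791$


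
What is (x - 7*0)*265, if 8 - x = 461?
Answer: -120045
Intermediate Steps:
x = -453 (x = 8 - 1*461 = 8 - 461 = -453)
(x - 7*0)*265 = (-453 - 7*0)*265 = (-453 + 0)*265 = -453*265 = -120045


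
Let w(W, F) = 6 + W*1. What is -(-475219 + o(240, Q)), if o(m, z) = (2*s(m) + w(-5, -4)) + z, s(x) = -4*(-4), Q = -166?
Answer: 475352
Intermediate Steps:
w(W, F) = 6 + W
s(x) = 16
o(m, z) = 33 + z (o(m, z) = (2*16 + (6 - 5)) + z = (32 + 1) + z = 33 + z)
-(-475219 + o(240, Q)) = -(-475219 + (33 - 166)) = -(-475219 - 133) = -1*(-475352) = 475352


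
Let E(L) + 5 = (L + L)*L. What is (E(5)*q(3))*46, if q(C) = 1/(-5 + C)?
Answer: -1035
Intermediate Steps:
E(L) = -5 + 2*L² (E(L) = -5 + (L + L)*L = -5 + (2*L)*L = -5 + 2*L²)
(E(5)*q(3))*46 = ((-5 + 2*5²)/(-5 + 3))*46 = ((-5 + 2*25)/(-2))*46 = ((-5 + 50)*(-½))*46 = (45*(-½))*46 = -45/2*46 = -1035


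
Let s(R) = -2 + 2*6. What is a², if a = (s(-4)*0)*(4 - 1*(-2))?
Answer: 0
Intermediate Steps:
s(R) = 10 (s(R) = -2 + 12 = 10)
a = 0 (a = (10*0)*(4 - 1*(-2)) = 0*(4 + 2) = 0*6 = 0)
a² = 0² = 0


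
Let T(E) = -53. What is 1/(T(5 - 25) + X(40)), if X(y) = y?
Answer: -1/13 ≈ -0.076923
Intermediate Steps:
1/(T(5 - 25) + X(40)) = 1/(-53 + 40) = 1/(-13) = -1/13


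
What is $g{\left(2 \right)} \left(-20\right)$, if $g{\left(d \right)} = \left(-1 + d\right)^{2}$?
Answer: $-20$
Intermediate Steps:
$g{\left(2 \right)} \left(-20\right) = \left(-1 + 2\right)^{2} \left(-20\right) = 1^{2} \left(-20\right) = 1 \left(-20\right) = -20$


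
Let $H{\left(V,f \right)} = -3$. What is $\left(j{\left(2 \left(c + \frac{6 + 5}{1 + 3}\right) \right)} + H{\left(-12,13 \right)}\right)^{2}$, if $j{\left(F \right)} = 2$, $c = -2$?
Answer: $1$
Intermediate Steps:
$\left(j{\left(2 \left(c + \frac{6 + 5}{1 + 3}\right) \right)} + H{\left(-12,13 \right)}\right)^{2} = \left(2 - 3\right)^{2} = \left(-1\right)^{2} = 1$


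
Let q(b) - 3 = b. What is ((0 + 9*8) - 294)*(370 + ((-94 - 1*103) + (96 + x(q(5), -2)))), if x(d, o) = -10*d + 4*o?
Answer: -40182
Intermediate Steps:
q(b) = 3 + b
((0 + 9*8) - 294)*(370 + ((-94 - 1*103) + (96 + x(q(5), -2)))) = ((0 + 9*8) - 294)*(370 + ((-94 - 1*103) + (96 + (-10*(3 + 5) + 4*(-2))))) = ((0 + 72) - 294)*(370 + ((-94 - 103) + (96 + (-10*8 - 8)))) = (72 - 294)*(370 + (-197 + (96 + (-80 - 8)))) = -222*(370 + (-197 + (96 - 88))) = -222*(370 + (-197 + 8)) = -222*(370 - 189) = -222*181 = -40182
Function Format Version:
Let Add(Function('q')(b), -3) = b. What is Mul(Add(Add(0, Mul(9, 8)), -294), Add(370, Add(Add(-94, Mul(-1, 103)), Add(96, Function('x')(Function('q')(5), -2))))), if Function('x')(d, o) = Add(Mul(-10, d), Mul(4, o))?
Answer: -40182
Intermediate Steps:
Function('q')(b) = Add(3, b)
Mul(Add(Add(0, Mul(9, 8)), -294), Add(370, Add(Add(-94, Mul(-1, 103)), Add(96, Function('x')(Function('q')(5), -2))))) = Mul(Add(Add(0, Mul(9, 8)), -294), Add(370, Add(Add(-94, Mul(-1, 103)), Add(96, Add(Mul(-10, Add(3, 5)), Mul(4, -2)))))) = Mul(Add(Add(0, 72), -294), Add(370, Add(Add(-94, -103), Add(96, Add(Mul(-10, 8), -8))))) = Mul(Add(72, -294), Add(370, Add(-197, Add(96, Add(-80, -8))))) = Mul(-222, Add(370, Add(-197, Add(96, -88)))) = Mul(-222, Add(370, Add(-197, 8))) = Mul(-222, Add(370, -189)) = Mul(-222, 181) = -40182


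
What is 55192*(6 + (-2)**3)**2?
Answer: 220768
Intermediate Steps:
55192*(6 + (-2)**3)**2 = 55192*(6 - 8)**2 = 55192*(-2)**2 = 55192*4 = 220768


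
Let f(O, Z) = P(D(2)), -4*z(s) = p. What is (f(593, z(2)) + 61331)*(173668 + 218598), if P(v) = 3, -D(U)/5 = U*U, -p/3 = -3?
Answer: 24059242844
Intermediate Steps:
p = 9 (p = -3*(-3) = 9)
D(U) = -5*U² (D(U) = -5*U*U = -5*U²)
z(s) = -9/4 (z(s) = -¼*9 = -9/4)
f(O, Z) = 3
(f(593, z(2)) + 61331)*(173668 + 218598) = (3 + 61331)*(173668 + 218598) = 61334*392266 = 24059242844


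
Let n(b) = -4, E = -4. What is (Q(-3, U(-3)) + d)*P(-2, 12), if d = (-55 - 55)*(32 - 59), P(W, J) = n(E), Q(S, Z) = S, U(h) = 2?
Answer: -11868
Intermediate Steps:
P(W, J) = -4
d = 2970 (d = -110*(-27) = 2970)
(Q(-3, U(-3)) + d)*P(-2, 12) = (-3 + 2970)*(-4) = 2967*(-4) = -11868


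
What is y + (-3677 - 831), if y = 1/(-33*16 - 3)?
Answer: -2393749/531 ≈ -4508.0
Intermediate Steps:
y = -1/531 (y = 1/(-528 - 3) = 1/(-531) = -1/531 ≈ -0.0018832)
y + (-3677 - 831) = -1/531 + (-3677 - 831) = -1/531 - 4508 = -2393749/531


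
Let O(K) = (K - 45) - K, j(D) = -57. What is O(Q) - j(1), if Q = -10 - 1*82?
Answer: 12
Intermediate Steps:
Q = -92 (Q = -10 - 82 = -92)
O(K) = -45 (O(K) = (-45 + K) - K = -45)
O(Q) - j(1) = -45 - 1*(-57) = -45 + 57 = 12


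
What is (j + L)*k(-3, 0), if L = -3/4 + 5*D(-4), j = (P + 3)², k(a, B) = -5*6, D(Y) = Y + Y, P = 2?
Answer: 945/2 ≈ 472.50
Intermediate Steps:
D(Y) = 2*Y
k(a, B) = -30
j = 25 (j = (2 + 3)² = 5² = 25)
L = -163/4 (L = -3/4 + 5*(2*(-4)) = -3*¼ + 5*(-8) = -¾ - 40 = -163/4 ≈ -40.750)
(j + L)*k(-3, 0) = (25 - 163/4)*(-30) = -63/4*(-30) = 945/2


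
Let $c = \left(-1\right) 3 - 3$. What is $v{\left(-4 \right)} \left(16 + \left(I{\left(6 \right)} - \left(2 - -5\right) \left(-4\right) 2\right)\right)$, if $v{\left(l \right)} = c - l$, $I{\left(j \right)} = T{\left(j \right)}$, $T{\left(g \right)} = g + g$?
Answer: $-168$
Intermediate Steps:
$c = -6$ ($c = -3 - 3 = -6$)
$T{\left(g \right)} = 2 g$
$I{\left(j \right)} = 2 j$
$v{\left(l \right)} = -6 - l$
$v{\left(-4 \right)} \left(16 + \left(I{\left(6 \right)} - \left(2 - -5\right) \left(-4\right) 2\right)\right) = \left(-6 - -4\right) \left(16 - \left(-12 + \left(2 - -5\right) \left(-4\right) 2\right)\right) = \left(-6 + 4\right) \left(16 - \left(-12 + \left(2 + 5\right) \left(-4\right) 2\right)\right) = - 2 \left(16 - \left(-12 + 7 \left(-4\right) 2\right)\right) = - 2 \left(16 - \left(-12 - 56\right)\right) = - 2 \left(16 + \left(12 - -56\right)\right) = - 2 \left(16 + \left(12 + 56\right)\right) = - 2 \left(16 + 68\right) = \left(-2\right) 84 = -168$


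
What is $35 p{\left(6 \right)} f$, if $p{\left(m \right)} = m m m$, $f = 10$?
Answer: $75600$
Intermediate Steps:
$p{\left(m \right)} = m^{3}$ ($p{\left(m \right)} = m^{2} m = m^{3}$)
$35 p{\left(6 \right)} f = 35 \cdot 6^{3} \cdot 10 = 35 \cdot 216 \cdot 10 = 7560 \cdot 10 = 75600$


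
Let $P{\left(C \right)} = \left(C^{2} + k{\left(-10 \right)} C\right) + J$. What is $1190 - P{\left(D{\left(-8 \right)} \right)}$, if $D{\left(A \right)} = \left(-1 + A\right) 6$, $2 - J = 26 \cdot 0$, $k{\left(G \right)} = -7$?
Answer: $-2106$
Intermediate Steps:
$J = 2$ ($J = 2 - 26 \cdot 0 = 2 - 0 = 2 + 0 = 2$)
$D{\left(A \right)} = -6 + 6 A$
$P{\left(C \right)} = 2 + C^{2} - 7 C$ ($P{\left(C \right)} = \left(C^{2} - 7 C\right) + 2 = 2 + C^{2} - 7 C$)
$1190 - P{\left(D{\left(-8 \right)} \right)} = 1190 - \left(2 + \left(-6 + 6 \left(-8\right)\right)^{2} - 7 \left(-6 + 6 \left(-8\right)\right)\right) = 1190 - \left(2 + \left(-6 - 48\right)^{2} - 7 \left(-6 - 48\right)\right) = 1190 - \left(2 + \left(-54\right)^{2} - -378\right) = 1190 - \left(2 + 2916 + 378\right) = 1190 - 3296 = -2106$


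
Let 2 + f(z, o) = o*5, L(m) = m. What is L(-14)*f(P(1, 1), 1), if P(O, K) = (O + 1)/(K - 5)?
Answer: -42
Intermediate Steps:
P(O, K) = (1 + O)/(-5 + K)
f(z, o) = -2 + 5*o (f(z, o) = -2 + o*5 = -2 + 5*o)
L(-14)*f(P(1, 1), 1) = -14*(-2 + 5*1) = -14*(-2 + 5) = -14*3 = -42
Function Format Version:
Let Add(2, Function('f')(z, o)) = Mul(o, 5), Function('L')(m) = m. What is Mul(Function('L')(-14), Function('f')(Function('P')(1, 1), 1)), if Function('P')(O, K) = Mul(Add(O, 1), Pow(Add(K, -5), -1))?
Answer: -42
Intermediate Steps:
Function('P')(O, K) = Mul(Pow(Add(-5, K), -1), Add(1, O)) (Function('P')(O, K) = Mul(Add(1, O), Pow(Add(-5, K), -1)) = Mul(Pow(Add(-5, K), -1), Add(1, O)))
Function('f')(z, o) = Add(-2, Mul(5, o)) (Function('f')(z, o) = Add(-2, Mul(o, 5)) = Add(-2, Mul(5, o)))
Mul(Function('L')(-14), Function('f')(Function('P')(1, 1), 1)) = Mul(-14, Add(-2, Mul(5, 1))) = Mul(-14, Add(-2, 5)) = Mul(-14, 3) = -42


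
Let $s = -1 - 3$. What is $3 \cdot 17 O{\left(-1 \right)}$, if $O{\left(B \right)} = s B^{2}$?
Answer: $-204$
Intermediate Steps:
$s = -4$
$O{\left(B \right)} = - 4 B^{2}$
$3 \cdot 17 O{\left(-1 \right)} = 3 \cdot 17 \left(- 4 \left(-1\right)^{2}\right) = 51 \left(\left(-4\right) 1\right) = 51 \left(-4\right) = -204$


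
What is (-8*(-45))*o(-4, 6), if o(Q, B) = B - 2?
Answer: 1440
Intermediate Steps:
o(Q, B) = -2 + B
(-8*(-45))*o(-4, 6) = (-8*(-45))*(-2 + 6) = 360*4 = 1440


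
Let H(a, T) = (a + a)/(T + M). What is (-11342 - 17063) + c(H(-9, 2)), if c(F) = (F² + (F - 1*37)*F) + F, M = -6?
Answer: -57053/2 ≈ -28527.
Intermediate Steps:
H(a, T) = 2*a/(-6 + T) (H(a, T) = (a + a)/(T - 6) = (2*a)/(-6 + T) = 2*a/(-6 + T))
c(F) = F + F² + F*(-37 + F) (c(F) = (F² + (F - 37)*F) + F = (F² + (-37 + F)*F) + F = (F² + F*(-37 + F)) + F = F + F² + F*(-37 + F))
(-11342 - 17063) + c(H(-9, 2)) = (-11342 - 17063) + 2*(2*(-9)/(-6 + 2))*(-18 + 2*(-9)/(-6 + 2)) = -28405 + 2*(2*(-9)/(-4))*(-18 + 2*(-9)/(-4)) = -28405 + 2*(2*(-9)*(-¼))*(-18 + 2*(-9)*(-¼)) = -28405 + 2*(9/2)*(-18 + 9/2) = -28405 + 2*(9/2)*(-27/2) = -28405 - 243/2 = -57053/2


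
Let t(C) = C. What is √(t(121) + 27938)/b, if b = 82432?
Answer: √28059/82432 ≈ 0.0020321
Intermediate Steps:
√(t(121) + 27938)/b = √(121 + 27938)/82432 = √28059*(1/82432) = √28059/82432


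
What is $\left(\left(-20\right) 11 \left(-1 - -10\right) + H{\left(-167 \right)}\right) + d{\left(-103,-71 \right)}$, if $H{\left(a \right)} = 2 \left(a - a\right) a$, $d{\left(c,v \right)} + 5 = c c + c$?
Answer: $8521$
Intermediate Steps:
$d{\left(c,v \right)} = -5 + c + c^{2}$ ($d{\left(c,v \right)} = -5 + \left(c c + c\right) = -5 + \left(c^{2} + c\right) = -5 + \left(c + c^{2}\right) = -5 + c + c^{2}$)
$H{\left(a \right)} = 0$ ($H{\left(a \right)} = 2 \cdot 0 a = 0 a = 0$)
$\left(\left(-20\right) 11 \left(-1 - -10\right) + H{\left(-167 \right)}\right) + d{\left(-103,-71 \right)} = \left(\left(-20\right) 11 \left(-1 - -10\right) + 0\right) - \left(108 - 10609\right) = \left(- 220 \left(-1 + 10\right) + 0\right) - -10501 = \left(\left(-220\right) 9 + 0\right) + 10501 = \left(-1980 + 0\right) + 10501 = -1980 + 10501 = 8521$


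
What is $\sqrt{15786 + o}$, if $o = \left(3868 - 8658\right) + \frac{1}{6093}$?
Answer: $\frac{\sqrt{45358071833}}{2031} \approx 104.86$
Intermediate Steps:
$o = - \frac{29185469}{6093}$ ($o = -4790 + \frac{1}{6093} = - \frac{29185469}{6093} \approx -4790.0$)
$\sqrt{15786 + o} = \sqrt{15786 - \frac{29185469}{6093}} = \sqrt{\frac{66998629}{6093}} = \frac{\sqrt{45358071833}}{2031}$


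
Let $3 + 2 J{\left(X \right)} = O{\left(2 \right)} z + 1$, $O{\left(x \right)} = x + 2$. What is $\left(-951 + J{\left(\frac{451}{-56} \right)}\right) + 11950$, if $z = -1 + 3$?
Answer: $11002$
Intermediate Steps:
$O{\left(x \right)} = 2 + x$
$z = 2$
$J{\left(X \right)} = 3$ ($J{\left(X \right)} = - \frac{3}{2} + \frac{\left(2 + 2\right) 2 + 1}{2} = - \frac{3}{2} + \frac{4 \cdot 2 + 1}{2} = - \frac{3}{2} + \frac{8 + 1}{2} = - \frac{3}{2} + \frac{1}{2} \cdot 9 = - \frac{3}{2} + \frac{9}{2} = 3$)
$\left(-951 + J{\left(\frac{451}{-56} \right)}\right) + 11950 = \left(-951 + 3\right) + 11950 = -948 + 11950 = 11002$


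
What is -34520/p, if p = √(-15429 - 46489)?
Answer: 17260*I*√61918/30959 ≈ 138.73*I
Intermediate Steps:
p = I*√61918 (p = √(-61918) = I*√61918 ≈ 248.83*I)
-34520/p = -34520*(-I*√61918/61918) = -(-17260)*I*√61918/30959 = 17260*I*√61918/30959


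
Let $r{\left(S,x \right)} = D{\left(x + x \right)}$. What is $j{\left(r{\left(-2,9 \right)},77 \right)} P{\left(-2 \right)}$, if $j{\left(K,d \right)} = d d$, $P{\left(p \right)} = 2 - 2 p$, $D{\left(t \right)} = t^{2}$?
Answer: $35574$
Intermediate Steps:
$r{\left(S,x \right)} = 4 x^{2}$ ($r{\left(S,x \right)} = \left(x + x\right)^{2} = \left(2 x\right)^{2} = 4 x^{2}$)
$j{\left(K,d \right)} = d^{2}$
$j{\left(r{\left(-2,9 \right)},77 \right)} P{\left(-2 \right)} = 77^{2} \left(2 - -4\right) = 5929 \left(2 + 4\right) = 5929 \cdot 6 = 35574$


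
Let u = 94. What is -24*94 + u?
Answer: -2162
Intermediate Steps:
-24*94 + u = -24*94 + 94 = -2256 + 94 = -2162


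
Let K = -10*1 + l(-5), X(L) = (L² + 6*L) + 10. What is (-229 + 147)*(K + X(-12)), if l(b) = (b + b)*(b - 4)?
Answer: -13284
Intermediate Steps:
l(b) = 2*b*(-4 + b) (l(b) = (2*b)*(-4 + b) = 2*b*(-4 + b))
X(L) = 10 + L² + 6*L
K = 80 (K = -10*1 + 2*(-5)*(-4 - 5) = -10 + 2*(-5)*(-9) = -10 + 90 = 80)
(-229 + 147)*(K + X(-12)) = (-229 + 147)*(80 + (10 + (-12)² + 6*(-12))) = -82*(80 + (10 + 144 - 72)) = -82*(80 + 82) = -82*162 = -13284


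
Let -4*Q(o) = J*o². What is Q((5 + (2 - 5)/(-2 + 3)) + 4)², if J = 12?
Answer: 11664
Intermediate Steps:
Q(o) = -3*o²
Q((5 + (2 - 5)/(-2 + 3)) + 4)² = (-3*((5 + (2 - 5)/(-2 + 3)) + 4)²)² = (-3*((5 - 3/1) + 4)²)² = (-3*((5 - 3*1) + 4)²)² = (-3*((5 - 3) + 4)²)² = (-3*(2 + 4)²)² = (-3*6²)² = (-3*36)² = (-108)² = 11664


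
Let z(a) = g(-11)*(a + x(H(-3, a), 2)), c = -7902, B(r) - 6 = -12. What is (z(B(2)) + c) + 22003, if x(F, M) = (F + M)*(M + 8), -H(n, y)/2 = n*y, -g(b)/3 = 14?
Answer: 28633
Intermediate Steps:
g(b) = -42 (g(b) = -3*14 = -42)
B(r) = -6 (B(r) = 6 - 12 = -6)
H(n, y) = -2*n*y
x(F, M) = (8 + M)*(F + M) (x(F, M) = (F + M)*(8 + M) = (8 + M)*(F + M))
z(a) = -840 - 2562*a (z(a) = -42*(a + (2² + 8*(-2*(-3)*a) + 8*2 - 2*(-3)*a*2)) = -42*(a + (4 + 8*(6*a) + 16 + (6*a)*2)) = -42*(a + (4 + 48*a + 16 + 12*a)) = -42*(a + (20 + 60*a)) = -42*(20 + 61*a) = -840 - 2562*a)
(z(B(2)) + c) + 22003 = ((-840 - 2562*(-6)) - 7902) + 22003 = ((-840 + 15372) - 7902) + 22003 = (14532 - 7902) + 22003 = 6630 + 22003 = 28633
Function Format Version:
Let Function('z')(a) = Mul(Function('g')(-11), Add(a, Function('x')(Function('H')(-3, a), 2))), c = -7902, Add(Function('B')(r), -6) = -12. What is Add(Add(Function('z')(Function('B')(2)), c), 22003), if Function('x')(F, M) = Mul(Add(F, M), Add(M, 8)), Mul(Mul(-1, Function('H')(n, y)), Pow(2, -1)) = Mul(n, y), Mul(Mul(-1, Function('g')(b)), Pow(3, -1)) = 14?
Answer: 28633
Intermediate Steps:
Function('g')(b) = -42 (Function('g')(b) = Mul(-3, 14) = -42)
Function('B')(r) = -6 (Function('B')(r) = Add(6, -12) = -6)
Function('H')(n, y) = Mul(-2, n, y) (Function('H')(n, y) = Mul(-2, Mul(n, y)) = Mul(-2, n, y))
Function('x')(F, M) = Mul(Add(8, M), Add(F, M)) (Function('x')(F, M) = Mul(Add(F, M), Add(8, M)) = Mul(Add(8, M), Add(F, M)))
Function('z')(a) = Add(-840, Mul(-2562, a)) (Function('z')(a) = Mul(-42, Add(a, Add(Pow(2, 2), Mul(8, Mul(-2, -3, a)), Mul(8, 2), Mul(Mul(-2, -3, a), 2)))) = Mul(-42, Add(a, Add(4, Mul(8, Mul(6, a)), 16, Mul(Mul(6, a), 2)))) = Mul(-42, Add(a, Add(4, Mul(48, a), 16, Mul(12, a)))) = Mul(-42, Add(a, Add(20, Mul(60, a)))) = Mul(-42, Add(20, Mul(61, a))) = Add(-840, Mul(-2562, a)))
Add(Add(Function('z')(Function('B')(2)), c), 22003) = Add(Add(Add(-840, Mul(-2562, -6)), -7902), 22003) = Add(Add(Add(-840, 15372), -7902), 22003) = Add(Add(14532, -7902), 22003) = Add(6630, 22003) = 28633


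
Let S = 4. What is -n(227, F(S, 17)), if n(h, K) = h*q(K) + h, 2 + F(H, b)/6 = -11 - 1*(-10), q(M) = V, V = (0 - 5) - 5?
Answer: 2043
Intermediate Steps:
V = -10 (V = -5 - 5 = -10)
q(M) = -10
F(H, b) = -18 (F(H, b) = -12 + 6*(-11 - 1*(-10)) = -12 + 6*(-11 + 10) = -12 + 6*(-1) = -12 - 6 = -18)
n(h, K) = -9*h (n(h, K) = h*(-10) + h = -10*h + h = -9*h)
-n(227, F(S, 17)) = -(-9)*227 = -1*(-2043) = 2043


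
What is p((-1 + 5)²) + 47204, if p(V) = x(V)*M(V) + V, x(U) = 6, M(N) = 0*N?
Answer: 47220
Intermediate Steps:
M(N) = 0
p(V) = V (p(V) = 6*0 + V = 0 + V = V)
p((-1 + 5)²) + 47204 = (-1 + 5)² + 47204 = 4² + 47204 = 16 + 47204 = 47220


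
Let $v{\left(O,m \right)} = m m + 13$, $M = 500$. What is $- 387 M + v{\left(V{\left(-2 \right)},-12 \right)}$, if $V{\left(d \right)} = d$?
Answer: $-193343$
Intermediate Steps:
$v{\left(O,m \right)} = 13 + m^{2}$ ($v{\left(O,m \right)} = m^{2} + 13 = 13 + m^{2}$)
$- 387 M + v{\left(V{\left(-2 \right)},-12 \right)} = \left(-387\right) 500 + \left(13 + \left(-12\right)^{2}\right) = -193500 + \left(13 + 144\right) = -193500 + 157 = -193343$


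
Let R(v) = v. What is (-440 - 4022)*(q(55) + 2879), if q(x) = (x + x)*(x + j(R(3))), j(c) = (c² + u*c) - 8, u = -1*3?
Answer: -35914638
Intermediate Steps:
u = -3
j(c) = -8 + c² - 3*c (j(c) = (c² - 3*c) - 8 = -8 + c² - 3*c)
q(x) = 2*x*(-8 + x) (q(x) = (x + x)*(x + (-8 + 3² - 3*3)) = (2*x)*(x + (-8 + 9 - 9)) = (2*x)*(x - 8) = (2*x)*(-8 + x) = 2*x*(-8 + x))
(-440 - 4022)*(q(55) + 2879) = (-440 - 4022)*(2*55*(-8 + 55) + 2879) = -4462*(2*55*47 + 2879) = -4462*(5170 + 2879) = -4462*8049 = -35914638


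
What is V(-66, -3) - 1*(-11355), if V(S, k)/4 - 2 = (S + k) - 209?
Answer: 10251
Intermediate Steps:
V(S, k) = -828 + 4*S + 4*k (V(S, k) = 8 + 4*((S + k) - 209) = 8 + 4*(-209 + S + k) = 8 + (-836 + 4*S + 4*k) = -828 + 4*S + 4*k)
V(-66, -3) - 1*(-11355) = (-828 + 4*(-66) + 4*(-3)) - 1*(-11355) = (-828 - 264 - 12) + 11355 = -1104 + 11355 = 10251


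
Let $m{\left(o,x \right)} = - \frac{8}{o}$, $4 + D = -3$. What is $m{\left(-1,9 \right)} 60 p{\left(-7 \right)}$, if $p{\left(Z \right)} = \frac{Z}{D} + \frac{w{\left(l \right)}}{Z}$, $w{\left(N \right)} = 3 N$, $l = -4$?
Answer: $\frac{9120}{7} \approx 1302.9$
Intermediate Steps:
$D = -7$ ($D = -4 - 3 = -7$)
$p{\left(Z \right)} = - \frac{12}{Z} - \frac{Z}{7}$ ($p{\left(Z \right)} = \frac{Z}{-7} + \frac{3 \left(-4\right)}{Z} = Z \left(- \frac{1}{7}\right) - \frac{12}{Z} = - \frac{Z}{7} - \frac{12}{Z} = - \frac{12}{Z} - \frac{Z}{7}$)
$m{\left(-1,9 \right)} 60 p{\left(-7 \right)} = - \frac{8}{-1} \cdot 60 \left(- \frac{12}{-7} - -1\right) = \left(-8\right) \left(-1\right) 60 \left(\left(-12\right) \left(- \frac{1}{7}\right) + 1\right) = 8 \cdot 60 \left(\frac{12}{7} + 1\right) = 480 \cdot \frac{19}{7} = \frac{9120}{7}$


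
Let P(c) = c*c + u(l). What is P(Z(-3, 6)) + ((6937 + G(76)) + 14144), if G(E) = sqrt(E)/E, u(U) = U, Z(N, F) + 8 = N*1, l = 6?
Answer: 21208 + sqrt(19)/38 ≈ 21208.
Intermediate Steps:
Z(N, F) = -8 + N (Z(N, F) = -8 + N*1 = -8 + N)
P(c) = 6 + c**2 (P(c) = c*c + 6 = c**2 + 6 = 6 + c**2)
G(E) = 1/sqrt(E)
P(Z(-3, 6)) + ((6937 + G(76)) + 14144) = (6 + (-8 - 3)**2) + ((6937 + 1/sqrt(76)) + 14144) = (6 + (-11)**2) + ((6937 + sqrt(19)/38) + 14144) = (6 + 121) + (21081 + sqrt(19)/38) = 127 + (21081 + sqrt(19)/38) = 21208 + sqrt(19)/38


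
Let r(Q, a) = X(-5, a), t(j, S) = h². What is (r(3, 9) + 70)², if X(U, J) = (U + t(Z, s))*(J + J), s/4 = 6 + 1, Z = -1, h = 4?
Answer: 71824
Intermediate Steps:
s = 28 (s = 4*(6 + 1) = 4*7 = 28)
t(j, S) = 16 (t(j, S) = 4² = 16)
X(U, J) = 2*J*(16 + U) (X(U, J) = (U + 16)*(J + J) = (16 + U)*(2*J) = 2*J*(16 + U))
r(Q, a) = 22*a (r(Q, a) = 2*a*(16 - 5) = 2*a*11 = 22*a)
(r(3, 9) + 70)² = (22*9 + 70)² = (198 + 70)² = 268² = 71824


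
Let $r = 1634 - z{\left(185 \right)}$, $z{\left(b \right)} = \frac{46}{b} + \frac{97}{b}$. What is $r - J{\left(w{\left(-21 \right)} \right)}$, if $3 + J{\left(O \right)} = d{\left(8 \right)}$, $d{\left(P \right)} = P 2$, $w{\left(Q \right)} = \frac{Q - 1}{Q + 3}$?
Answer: $\frac{299742}{185} \approx 1620.2$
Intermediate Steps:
$w{\left(Q \right)} = \frac{-1 + Q}{3 + Q}$
$d{\left(P \right)} = 2 P$
$J{\left(O \right)} = 13$ ($J{\left(O \right)} = -3 + 2 \cdot 8 = -3 + 16 = 13$)
$z{\left(b \right)} = \frac{143}{b}$
$r = \frac{302147}{185}$ ($r = 1634 - \frac{143}{185} = \frac{302147}{185} \approx 1633.2$)
$r - J{\left(w{\left(-21 \right)} \right)} = \frac{302147}{185} - 13 = \frac{299742}{185}$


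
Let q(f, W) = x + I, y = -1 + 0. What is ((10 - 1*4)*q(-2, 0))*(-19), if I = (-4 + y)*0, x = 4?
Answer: -456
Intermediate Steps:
y = -1
I = 0 (I = (-4 - 1)*0 = -5*0 = 0)
q(f, W) = 4 (q(f, W) = 4 + 0 = 4)
((10 - 1*4)*q(-2, 0))*(-19) = ((10 - 1*4)*4)*(-19) = ((10 - 4)*4)*(-19) = (6*4)*(-19) = 24*(-19) = -456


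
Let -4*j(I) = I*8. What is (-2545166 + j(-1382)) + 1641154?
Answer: -901248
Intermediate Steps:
j(I) = -2*I (j(I) = -I*8/4 = -2*I)
(-2545166 + j(-1382)) + 1641154 = (-2545166 - 2*(-1382)) + 1641154 = (-2545166 + 2764) + 1641154 = -2542402 + 1641154 = -901248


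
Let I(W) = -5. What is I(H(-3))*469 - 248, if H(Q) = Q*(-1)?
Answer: -2593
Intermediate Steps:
H(Q) = -Q
I(H(-3))*469 - 248 = -5*469 - 248 = -2345 - 248 = -2593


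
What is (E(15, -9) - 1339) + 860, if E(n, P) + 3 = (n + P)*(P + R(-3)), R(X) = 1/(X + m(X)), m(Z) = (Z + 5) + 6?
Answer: -2674/5 ≈ -534.80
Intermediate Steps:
m(Z) = 11 + Z (m(Z) = (5 + Z) + 6 = 11 + Z)
R(X) = 1/(11 + 2*X) (R(X) = 1/(X + (11 + X)) = 1/(11 + 2*X))
E(n, P) = -3 + (⅕ + P)*(P + n) (E(n, P) = -3 + (n + P)*(P + 1/(11 + 2*(-3))) = -3 + (P + n)*(P + 1/(11 - 6)) = -3 + (P + n)*(P + 1/5) = -3 + (P + n)*(P + ⅕) = -3 + (P + n)*(⅕ + P) = -3 + (⅕ + P)*(P + n))
(E(15, -9) - 1339) + 860 = ((-3 + (-9)² + (⅕)*(-9) + (⅕)*15 - 9*15) - 1339) + 860 = ((-3 + 81 - 9/5 + 3 - 135) - 1339) + 860 = (-279/5 - 1339) + 860 = -6974/5 + 860 = -2674/5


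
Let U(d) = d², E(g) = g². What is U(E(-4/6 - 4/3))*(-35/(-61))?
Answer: 560/61 ≈ 9.1803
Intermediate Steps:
U(E(-4/6 - 4/3))*(-35/(-61)) = ((-4/6 - 4/3)²)²*(-35/(-61)) = ((-4*⅙ - 4*⅓)²)²*(-35*(-1/61)) = ((-⅔ - 4/3)²)²*(35/61) = ((-2)²)²*(35/61) = 4²*(35/61) = 16*(35/61) = 560/61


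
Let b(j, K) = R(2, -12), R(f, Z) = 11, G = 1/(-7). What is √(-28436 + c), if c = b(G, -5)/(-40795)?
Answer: I*√47324102311645/40795 ≈ 168.63*I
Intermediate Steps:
G = -⅐ ≈ -0.14286
b(j, K) = 11
c = -11/40795 (c = 11/(-40795) = 11*(-1/40795) = -11/40795 ≈ -0.00026964)
√(-28436 + c) = √(-28436 - 11/40795) = √(-1160046631/40795) = I*√47324102311645/40795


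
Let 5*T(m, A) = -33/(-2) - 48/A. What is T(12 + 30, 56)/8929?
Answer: 219/625030 ≈ 0.00035038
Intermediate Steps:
T(m, A) = 33/10 - 48/(5*A) (T(m, A) = (-33/(-2) - 48/A)/5 = (-33*(-1/2) - 48/A)/5 = (33/2 - 48/A)/5 = 33/10 - 48/(5*A))
T(12 + 30, 56)/8929 = ((3/10)*(-32 + 11*56)/56)/8929 = ((3/10)*(1/56)*(-32 + 616))*(1/8929) = ((3/10)*(1/56)*584)*(1/8929) = (219/70)*(1/8929) = 219/625030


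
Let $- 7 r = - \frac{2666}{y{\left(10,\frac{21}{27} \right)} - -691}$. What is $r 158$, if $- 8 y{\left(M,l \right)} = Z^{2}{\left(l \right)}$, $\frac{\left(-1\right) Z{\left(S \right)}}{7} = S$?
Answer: $\frac{272955744}{3117569} \approx 87.554$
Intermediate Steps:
$Z{\left(S \right)} = - 7 S$
$y{\left(M,l \right)} = - \frac{49 l^{2}}{8}$ ($y{\left(M,l \right)} = - \frac{\left(- 7 l\right)^{2}}{8} = - \frac{49 l^{2}}{8}$)
$r = \frac{1727568}{3117569}$ ($r = - \frac{\left(-2666\right) \frac{1}{- \frac{49 \left(\frac{21}{27}\right)^{2}}{8} - -691}}{7} = - \frac{\left(-2666\right) \frac{1}{- \frac{49 \left(21 \cdot \frac{1}{27}\right)^{2}}{8} + 691}}{7} = - \frac{\left(-2666\right) \frac{1}{- \frac{49 \left(\frac{7}{9}\right)^{2}}{8} + 691}}{7} = - \frac{\left(-2666\right) \frac{1}{\left(- \frac{49}{8}\right) \frac{49}{81} + 691}}{7} = - \frac{\left(-2666\right) \frac{1}{- \frac{2401}{648} + 691}}{7} = - \frac{\left(-2666\right) \frac{1}{\frac{445367}{648}}}{7} = - \frac{\left(-2666\right) \frac{648}{445367}}{7} = \left(- \frac{1}{7}\right) \left(- \frac{1727568}{445367}\right) = \frac{1727568}{3117569} \approx 0.55414$)
$r 158 = \frac{1727568}{3117569} \cdot 158 = \frac{272955744}{3117569}$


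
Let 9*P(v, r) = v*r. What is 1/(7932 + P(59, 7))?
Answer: 9/71801 ≈ 0.00012535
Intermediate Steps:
P(v, r) = r*v/9 (P(v, r) = (v*r)/9 = (r*v)/9 = r*v/9)
1/(7932 + P(59, 7)) = 1/(7932 + (1/9)*7*59) = 1/(7932 + 413/9) = 1/(71801/9) = 9/71801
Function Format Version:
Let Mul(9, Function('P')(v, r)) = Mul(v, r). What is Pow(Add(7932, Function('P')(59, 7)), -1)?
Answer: Rational(9, 71801) ≈ 0.00012535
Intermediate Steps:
Function('P')(v, r) = Mul(Rational(1, 9), r, v) (Function('P')(v, r) = Mul(Rational(1, 9), Mul(v, r)) = Mul(Rational(1, 9), Mul(r, v)) = Mul(Rational(1, 9), r, v))
Pow(Add(7932, Function('P')(59, 7)), -1) = Pow(Add(7932, Mul(Rational(1, 9), 7, 59)), -1) = Pow(Add(7932, Rational(413, 9)), -1) = Pow(Rational(71801, 9), -1) = Rational(9, 71801)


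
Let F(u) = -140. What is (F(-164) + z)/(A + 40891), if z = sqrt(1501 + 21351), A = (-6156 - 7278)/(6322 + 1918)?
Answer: -576800/168464203 + 8240*sqrt(5713)/168464203 ≈ 0.00027315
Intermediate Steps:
A = -6717/4120 (A = -13434/8240 = -13434*1/8240 = -6717/4120 ≈ -1.6303)
z = 2*sqrt(5713) (z = sqrt(22852) = 2*sqrt(5713) ≈ 151.17)
(F(-164) + z)/(A + 40891) = (-140 + 2*sqrt(5713))/(-6717/4120 + 40891) = (-140 + 2*sqrt(5713))/(168464203/4120) = (-140 + 2*sqrt(5713))*(4120/168464203) = -576800/168464203 + 8240*sqrt(5713)/168464203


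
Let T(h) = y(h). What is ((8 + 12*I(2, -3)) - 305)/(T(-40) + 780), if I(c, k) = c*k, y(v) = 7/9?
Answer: -3321/7027 ≈ -0.47261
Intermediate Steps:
y(v) = 7/9 (y(v) = 7*(⅑) = 7/9)
T(h) = 7/9
((8 + 12*I(2, -3)) - 305)/(T(-40) + 780) = ((8 + 12*(2*(-3))) - 305)/(7/9 + 780) = ((8 + 12*(-6)) - 305)/(7027/9) = ((8 - 72) - 305)*(9/7027) = (-64 - 305)*(9/7027) = -369*9/7027 = -3321/7027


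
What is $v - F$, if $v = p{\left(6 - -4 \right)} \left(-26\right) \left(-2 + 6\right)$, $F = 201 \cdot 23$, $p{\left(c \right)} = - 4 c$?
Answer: $-463$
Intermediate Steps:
$F = 4623$
$v = 4160$ ($v = - 4 \left(6 - -4\right) \left(-26\right) \left(-2 + 6\right) = - 4 \left(6 + 4\right) \left(-26\right) 4 = \left(-4\right) 10 \left(-26\right) 4 = \left(-40\right) \left(-26\right) 4 = 1040 \cdot 4 = 4160$)
$v - F = 4160 - 4623 = -463$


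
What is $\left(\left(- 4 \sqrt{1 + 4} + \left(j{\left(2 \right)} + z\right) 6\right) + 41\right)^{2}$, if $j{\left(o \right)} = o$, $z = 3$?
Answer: $5121 - 568 \sqrt{5} \approx 3850.9$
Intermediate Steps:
$\left(\left(- 4 \sqrt{1 + 4} + \left(j{\left(2 \right)} + z\right) 6\right) + 41\right)^{2} = \left(\left(- 4 \sqrt{1 + 4} + \left(2 + 3\right) 6\right) + 41\right)^{2} = \left(\left(- 4 \sqrt{5} + 5 \cdot 6\right) + 41\right)^{2} = \left(\left(- 4 \sqrt{5} + 30\right) + 41\right)^{2} = \left(\left(30 - 4 \sqrt{5}\right) + 41\right)^{2} = \left(71 - 4 \sqrt{5}\right)^{2}$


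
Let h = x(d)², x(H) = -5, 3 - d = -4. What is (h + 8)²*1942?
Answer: 2114838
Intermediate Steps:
d = 7 (d = 3 - 1*(-4) = 3 + 4 = 7)
h = 25 (h = (-5)² = 25)
(h + 8)²*1942 = (25 + 8)²*1942 = 33²*1942 = 1089*1942 = 2114838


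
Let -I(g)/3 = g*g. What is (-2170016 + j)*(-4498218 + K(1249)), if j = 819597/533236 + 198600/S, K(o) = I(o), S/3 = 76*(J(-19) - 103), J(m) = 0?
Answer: 20784190736182450586763/1043542852 ≈ 1.9917e+13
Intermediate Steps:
S = -23484 (S = 3*(76*(0 - 103)) = 3*(76*(-103)) = 3*(-7828) = -23484)
I(g) = -3*g² (I(g) = -3*g*g = -3*g²)
K(o) = -3*o²
j = -7221104471/1043542852 (j = 819597/533236 + 198600/(-23484) = 819597*(1/533236) + 198600*(-1/23484) = 819597/533236 - 16550/1957 = -7221104471/1043542852 ≈ -6.9198)
(-2170016 + j)*(-4498218 + K(1249)) = (-2170016 - 7221104471/1043542852)*(-4498218 - 3*1249²) = -2264511906630103*(-4498218 - 3*1560001)/1043542852 = -2264511906630103*(-4498218 - 4680003)/1043542852 = -2264511906630103/1043542852*(-9178221) = 20784190736182450586763/1043542852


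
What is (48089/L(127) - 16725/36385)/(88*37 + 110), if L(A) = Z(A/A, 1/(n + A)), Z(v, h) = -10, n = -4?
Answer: -349977103/244943820 ≈ -1.4288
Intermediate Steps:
L(A) = -10
(48089/L(127) - 16725/36385)/(88*37 + 110) = (48089/(-10) - 16725/36385)/(88*37 + 110) = (48089*(-1/10) - 16725*1/36385)/(3256 + 110) = (-48089/10 - 3345/7277)/3366 = -349977103/72770*1/3366 = -349977103/244943820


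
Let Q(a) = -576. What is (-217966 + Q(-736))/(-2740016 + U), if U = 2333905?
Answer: 218542/406111 ≈ 0.53813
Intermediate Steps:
(-217966 + Q(-736))/(-2740016 + U) = (-217966 - 576)/(-2740016 + 2333905) = -218542/(-406111) = -218542*(-1/406111) = 218542/406111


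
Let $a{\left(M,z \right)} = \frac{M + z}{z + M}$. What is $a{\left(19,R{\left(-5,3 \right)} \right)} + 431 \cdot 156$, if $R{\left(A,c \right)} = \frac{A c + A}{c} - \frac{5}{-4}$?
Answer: $67237$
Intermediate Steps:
$R{\left(A,c \right)} = \frac{5}{4} + \frac{A + A c}{c}$ ($R{\left(A,c \right)} = \frac{A + A c}{c} - - \frac{5}{4} = \frac{A + A c}{c} + \frac{5}{4} = \frac{5}{4} + \frac{A + A c}{c}$)
$a{\left(M,z \right)} = 1$ ($a{\left(M,z \right)} = \frac{M + z}{M + z} = 1$)
$a{\left(19,R{\left(-5,3 \right)} \right)} + 431 \cdot 156 = 1 + 431 \cdot 156 = 1 + 67236 = 67237$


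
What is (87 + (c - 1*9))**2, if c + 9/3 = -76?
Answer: 1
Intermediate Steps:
c = -79 (c = -3 - 76 = -79)
(87 + (c - 1*9))**2 = (87 + (-79 - 1*9))**2 = (87 + (-79 - 9))**2 = (87 - 88)**2 = (-1)**2 = 1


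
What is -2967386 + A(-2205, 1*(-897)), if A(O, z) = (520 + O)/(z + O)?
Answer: -9204829687/3102 ≈ -2.9674e+6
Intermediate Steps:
A(O, z) = (520 + O)/(O + z)
-2967386 + A(-2205, 1*(-897)) = -2967386 + (520 - 2205)/(-2205 + 1*(-897)) = -2967386 - 1685/(-2205 - 897) = -2967386 - 1685/(-3102) = -2967386 - 1/3102*(-1685) = -2967386 + 1685/3102 = -9204829687/3102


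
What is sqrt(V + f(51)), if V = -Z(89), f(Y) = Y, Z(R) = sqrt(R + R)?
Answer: sqrt(51 - sqrt(178)) ≈ 6.1366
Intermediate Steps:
Z(R) = sqrt(2)*sqrt(R) (Z(R) = sqrt(2*R) = sqrt(2)*sqrt(R))
V = -sqrt(178) (V = -sqrt(2)*sqrt(89) = -sqrt(178) ≈ -13.342)
sqrt(V + f(51)) = sqrt(-sqrt(178) + 51) = sqrt(51 - sqrt(178))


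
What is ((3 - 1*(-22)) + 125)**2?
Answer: 22500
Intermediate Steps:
((3 - 1*(-22)) + 125)**2 = ((3 + 22) + 125)**2 = (25 + 125)**2 = 150**2 = 22500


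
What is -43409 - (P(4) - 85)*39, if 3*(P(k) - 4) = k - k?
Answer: -40250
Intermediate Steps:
P(k) = 4 (P(k) = 4 + (k - k)/3 = 4 + (⅓)*0 = 4 + 0 = 4)
-43409 - (P(4) - 85)*39 = -43409 - (4 - 85)*39 = -43409 - (-81)*39 = -43409 - 1*(-3159) = -43409 + 3159 = -40250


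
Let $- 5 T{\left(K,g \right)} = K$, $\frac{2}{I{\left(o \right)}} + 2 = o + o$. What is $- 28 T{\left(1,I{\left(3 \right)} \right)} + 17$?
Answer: $\frac{113}{5} \approx 22.6$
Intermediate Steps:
$I{\left(o \right)} = \frac{2}{-2 + 2 o}$ ($I{\left(o \right)} = \frac{2}{-2 + \left(o + o\right)} = \frac{2}{-2 + 2 o}$)
$T{\left(K,g \right)} = - \frac{K}{5}$
$- 28 T{\left(1,I{\left(3 \right)} \right)} + 17 = - 28 \left(\left(- \frac{1}{5}\right) 1\right) + 17 = \left(-28\right) \left(- \frac{1}{5}\right) + 17 = \frac{28}{5} + 17 = \frac{113}{5}$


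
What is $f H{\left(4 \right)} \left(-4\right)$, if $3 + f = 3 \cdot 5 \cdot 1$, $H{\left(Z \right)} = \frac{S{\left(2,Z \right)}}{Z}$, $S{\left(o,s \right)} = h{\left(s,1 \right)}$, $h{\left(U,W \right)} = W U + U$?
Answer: $-96$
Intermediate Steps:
$h{\left(U,W \right)} = U + U W$ ($h{\left(U,W \right)} = U W + U = U + U W$)
$S{\left(o,s \right)} = 2 s$ ($S{\left(o,s \right)} = s \left(1 + 1\right) = s 2 = 2 s$)
$H{\left(Z \right)} = 2$ ($H{\left(Z \right)} = \frac{2 Z}{Z} = 2$)
$f = 12$ ($f = -3 + 3 \cdot 5 \cdot 1 = -3 + 15 \cdot 1 = -3 + 15 = 12$)
$f H{\left(4 \right)} \left(-4\right) = 12 \cdot 2 \left(-4\right) = 24 \left(-4\right) = -96$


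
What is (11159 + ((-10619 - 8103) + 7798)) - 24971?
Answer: -24736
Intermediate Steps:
(11159 + ((-10619 - 8103) + 7798)) - 24971 = (11159 + (-18722 + 7798)) - 24971 = (11159 - 10924) - 24971 = 235 - 24971 = -24736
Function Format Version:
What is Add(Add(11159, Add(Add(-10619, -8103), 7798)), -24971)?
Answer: -24736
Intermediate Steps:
Add(Add(11159, Add(Add(-10619, -8103), 7798)), -24971) = Add(Add(11159, Add(-18722, 7798)), -24971) = Add(Add(11159, -10924), -24971) = Add(235, -24971) = -24736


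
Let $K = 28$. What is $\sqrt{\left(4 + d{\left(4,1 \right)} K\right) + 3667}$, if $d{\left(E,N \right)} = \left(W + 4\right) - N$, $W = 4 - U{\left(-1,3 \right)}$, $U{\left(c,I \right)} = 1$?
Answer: $\sqrt{3839} \approx 61.96$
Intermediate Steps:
$W = 3$ ($W = 4 - 1 = 3$)
$d{\left(E,N \right)} = 7 - N$ ($d{\left(E,N \right)} = \left(3 + 4\right) - N = 7 - N$)
$\sqrt{\left(4 + d{\left(4,1 \right)} K\right) + 3667} = \sqrt{\left(4 + \left(7 - 1\right) 28\right) + 3667} = \sqrt{\left(4 + 6 \cdot 28\right) + 3667} = \sqrt{\left(4 + 168\right) + 3667} = \sqrt{172 + 3667} = \sqrt{3839}$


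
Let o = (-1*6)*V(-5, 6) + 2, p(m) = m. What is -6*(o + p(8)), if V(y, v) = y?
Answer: -240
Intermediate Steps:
o = 32 (o = -1*6*(-5) + 2 = -6*(-5) + 2 = 30 + 2 = 32)
-6*(o + p(8)) = -6*(32 + 8) = -6*40 = -240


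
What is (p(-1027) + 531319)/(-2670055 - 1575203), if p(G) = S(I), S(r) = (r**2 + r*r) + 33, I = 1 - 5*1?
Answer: -88564/707543 ≈ -0.12517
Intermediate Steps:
I = -4 (I = 1 - 5 = -4)
S(r) = 33 + 2*r**2 (S(r) = (r**2 + r**2) + 33 = 2*r**2 + 33 = 33 + 2*r**2)
p(G) = 65 (p(G) = 33 + 2*(-4)**2 = 33 + 2*16 = 33 + 32 = 65)
(p(-1027) + 531319)/(-2670055 - 1575203) = (65 + 531319)/(-2670055 - 1575203) = 531384/(-4245258) = 531384*(-1/4245258) = -88564/707543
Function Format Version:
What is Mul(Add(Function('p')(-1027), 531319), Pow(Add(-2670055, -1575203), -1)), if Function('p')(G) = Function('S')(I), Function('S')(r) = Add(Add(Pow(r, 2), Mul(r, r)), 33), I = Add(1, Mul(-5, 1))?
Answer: Rational(-88564, 707543) ≈ -0.12517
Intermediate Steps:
I = -4 (I = Add(1, -5) = -4)
Function('S')(r) = Add(33, Mul(2, Pow(r, 2))) (Function('S')(r) = Add(Add(Pow(r, 2), Pow(r, 2)), 33) = Add(Mul(2, Pow(r, 2)), 33) = Add(33, Mul(2, Pow(r, 2))))
Function('p')(G) = 65 (Function('p')(G) = Add(33, Mul(2, Pow(-4, 2))) = Add(33, Mul(2, 16)) = Add(33, 32) = 65)
Mul(Add(Function('p')(-1027), 531319), Pow(Add(-2670055, -1575203), -1)) = Mul(Add(65, 531319), Pow(Add(-2670055, -1575203), -1)) = Mul(531384, Pow(-4245258, -1)) = Mul(531384, Rational(-1, 4245258)) = Rational(-88564, 707543)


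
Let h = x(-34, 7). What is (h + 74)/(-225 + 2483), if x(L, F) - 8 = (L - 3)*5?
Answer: -103/2258 ≈ -0.045616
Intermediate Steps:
x(L, F) = -7 + 5*L (x(L, F) = 8 + (L - 3)*5 = 8 + (-3 + L)*5 = 8 + (-15 + 5*L) = -7 + 5*L)
h = -177 (h = -7 + 5*(-34) = -7 - 170 = -177)
(h + 74)/(-225 + 2483) = (-177 + 74)/(-225 + 2483) = -103/2258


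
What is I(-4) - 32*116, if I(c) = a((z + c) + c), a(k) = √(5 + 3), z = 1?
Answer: -3712 + 2*√2 ≈ -3709.2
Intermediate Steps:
a(k) = 2*√2 (a(k) = √8 = 2*√2)
I(c) = 2*√2
I(-4) - 32*116 = 2*√2 - 32*116 = 2*√2 - 3712 = -3712 + 2*√2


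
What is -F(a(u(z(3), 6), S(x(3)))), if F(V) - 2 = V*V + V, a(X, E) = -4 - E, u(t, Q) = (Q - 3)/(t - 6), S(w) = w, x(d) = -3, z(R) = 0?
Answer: -2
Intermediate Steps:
u(t, Q) = (-3 + Q)/(-6 + t)
F(V) = 2 + V + V**2 (F(V) = 2 + (V*V + V) = 2 + (V**2 + V) = 2 + (V + V**2) = 2 + V + V**2)
-F(a(u(z(3), 6), S(x(3)))) = -(2 + (-4 - 1*(-3)) + (-4 - 1*(-3))**2) = -(2 + (-4 + 3) + (-4 + 3)**2) = -(2 - 1 + (-1)**2) = -(2 - 1 + 1) = -1*2 = -2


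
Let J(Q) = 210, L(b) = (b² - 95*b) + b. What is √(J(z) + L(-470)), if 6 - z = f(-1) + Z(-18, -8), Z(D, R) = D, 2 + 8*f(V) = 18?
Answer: √265290 ≈ 515.06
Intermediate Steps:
f(V) = 2 (f(V) = -¼ + (⅛)*18 = -¼ + 9/4 = 2)
L(b) = b² - 94*b
z = 22 (z = 6 - (2 - 18) = 6 - 1*(-16) = 6 + 16 = 22)
√(J(z) + L(-470)) = √(210 - 470*(-94 - 470)) = √(210 - 470*(-564)) = √(210 + 265080) = √265290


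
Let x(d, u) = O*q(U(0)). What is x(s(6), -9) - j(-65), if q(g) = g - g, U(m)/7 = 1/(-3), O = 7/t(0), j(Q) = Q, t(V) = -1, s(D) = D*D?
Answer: 65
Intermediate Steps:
s(D) = D²
O = -7 (O = 7/(-1) = 7*(-1) = -7)
U(m) = -7/3 (U(m) = 7/(-3) = 7*(-⅓) = -7/3)
q(g) = 0
x(d, u) = 0 (x(d, u) = -7*0 = 0)
x(s(6), -9) - j(-65) = 0 - 1*(-65) = 0 + 65 = 65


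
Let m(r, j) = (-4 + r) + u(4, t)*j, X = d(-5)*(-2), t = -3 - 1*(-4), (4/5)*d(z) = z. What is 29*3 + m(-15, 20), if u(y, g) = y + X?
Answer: 398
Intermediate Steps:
d(z) = 5*z/4
t = 1 (t = -3 + 4 = 1)
X = 25/2 (X = ((5/4)*(-5))*(-2) = -25/4*(-2) = 25/2 ≈ 12.500)
u(y, g) = 25/2 + y (u(y, g) = y + 25/2 = 25/2 + y)
m(r, j) = -4 + r + 33*j/2 (m(r, j) = (-4 + r) + (25/2 + 4)*j = (-4 + r) + 33*j/2 = -4 + r + 33*j/2)
29*3 + m(-15, 20) = 29*3 + (-4 - 15 + (33/2)*20) = 87 + (-4 - 15 + 330) = 87 + 311 = 398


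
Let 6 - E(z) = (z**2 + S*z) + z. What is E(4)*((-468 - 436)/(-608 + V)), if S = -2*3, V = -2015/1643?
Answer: 479120/32289 ≈ 14.838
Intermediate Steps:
V = -65/53 (V = -2015*1/1643 = -65/53 ≈ -1.2264)
S = -6
E(z) = 6 - z**2 + 5*z (E(z) = 6 - ((z**2 - 6*z) + z) = 6 - (z**2 - 5*z) = 6 + (-z**2 + 5*z) = 6 - z**2 + 5*z)
E(4)*((-468 - 436)/(-608 + V)) = (6 - 1*4**2 + 5*4)*((-468 - 436)/(-608 - 65/53)) = (6 - 1*16 + 20)*(-904/(-32289/53)) = (6 - 16 + 20)*(-904*(-53/32289)) = 10*(47912/32289) = 479120/32289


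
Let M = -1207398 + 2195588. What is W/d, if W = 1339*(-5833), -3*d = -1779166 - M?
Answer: -7810387/922452 ≈ -8.4670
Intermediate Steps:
M = 988190
d = 922452 (d = -(-1779166 - 1*988190)/3 = -(-1779166 - 988190)/3 = -1/3*(-2767356) = 922452)
W = -7810387
W/d = -7810387/922452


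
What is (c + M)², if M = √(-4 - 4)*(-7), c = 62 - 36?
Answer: 284 - 728*I*√2 ≈ 284.0 - 1029.5*I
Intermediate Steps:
c = 26
M = -14*I*√2 (M = √(-8)*(-7) = (2*I*√2)*(-7) = -14*I*√2 ≈ -19.799*I)
(c + M)² = (26 - 14*I*√2)²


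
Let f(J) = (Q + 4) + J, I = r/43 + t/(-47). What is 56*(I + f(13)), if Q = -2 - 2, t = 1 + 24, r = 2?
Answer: 1416352/2021 ≈ 700.82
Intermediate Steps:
t = 25
Q = -4
I = -981/2021 (I = 2/43 + 25/(-47) = 2*(1/43) + 25*(-1/47) = 2/43 - 25/47 = -981/2021 ≈ -0.48540)
f(J) = J (f(J) = (-4 + 4) + J = 0 + J = J)
56*(I + f(13)) = 56*(-981/2021 + 13) = 56*(25292/2021) = 1416352/2021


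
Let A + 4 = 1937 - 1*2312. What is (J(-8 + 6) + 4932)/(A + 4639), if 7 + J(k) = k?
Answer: 1641/1420 ≈ 1.1556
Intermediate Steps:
J(k) = -7 + k
A = -379 (A = -4 + (1937 - 1*2312) = -4 + (1937 - 2312) = -4 - 375 = -379)
(J(-8 + 6) + 4932)/(A + 4639) = ((-7 + (-8 + 6)) + 4932)/(-379 + 4639) = ((-7 - 2) + 4932)/4260 = (-9 + 4932)*(1/4260) = 4923*(1/4260) = 1641/1420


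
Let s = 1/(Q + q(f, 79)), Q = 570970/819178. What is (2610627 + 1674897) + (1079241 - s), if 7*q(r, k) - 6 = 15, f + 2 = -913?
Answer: 8123605721191/1514252 ≈ 5.3648e+6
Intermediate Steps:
f = -915 (f = -2 - 913 = -915)
q(r, k) = 3 (q(r, k) = 6/7 + (⅐)*15 = 6/7 + 15/7 = 3)
Q = 285485/409589 (Q = 570970*(1/819178) = 285485/409589 ≈ 0.69700)
s = 409589/1514252 (s = 1/(285485/409589 + 3) = 1/(1514252/409589) = 409589/1514252 ≈ 0.27049)
(2610627 + 1674897) + (1079241 - s) = (2610627 + 1674897) + (1079241 - 1*409589/1514252) = 4285524 + (1079241 - 409589/1514252) = 4285524 + 1634242433143/1514252 = 8123605721191/1514252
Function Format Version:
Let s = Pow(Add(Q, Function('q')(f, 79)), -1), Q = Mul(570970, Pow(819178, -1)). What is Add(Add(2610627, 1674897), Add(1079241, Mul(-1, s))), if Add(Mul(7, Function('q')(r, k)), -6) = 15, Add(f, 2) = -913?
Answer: Rational(8123605721191, 1514252) ≈ 5.3648e+6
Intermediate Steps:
f = -915 (f = Add(-2, -913) = -915)
Function('q')(r, k) = 3 (Function('q')(r, k) = Add(Rational(6, 7), Mul(Rational(1, 7), 15)) = Add(Rational(6, 7), Rational(15, 7)) = 3)
Q = Rational(285485, 409589) (Q = Mul(570970, Rational(1, 819178)) = Rational(285485, 409589) ≈ 0.69700)
s = Rational(409589, 1514252) (s = Pow(Add(Rational(285485, 409589), 3), -1) = Pow(Rational(1514252, 409589), -1) = Rational(409589, 1514252) ≈ 0.27049)
Add(Add(2610627, 1674897), Add(1079241, Mul(-1, s))) = Add(Add(2610627, 1674897), Add(1079241, Mul(-1, Rational(409589, 1514252)))) = Add(4285524, Add(1079241, Rational(-409589, 1514252))) = Add(4285524, Rational(1634242433143, 1514252)) = Rational(8123605721191, 1514252)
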